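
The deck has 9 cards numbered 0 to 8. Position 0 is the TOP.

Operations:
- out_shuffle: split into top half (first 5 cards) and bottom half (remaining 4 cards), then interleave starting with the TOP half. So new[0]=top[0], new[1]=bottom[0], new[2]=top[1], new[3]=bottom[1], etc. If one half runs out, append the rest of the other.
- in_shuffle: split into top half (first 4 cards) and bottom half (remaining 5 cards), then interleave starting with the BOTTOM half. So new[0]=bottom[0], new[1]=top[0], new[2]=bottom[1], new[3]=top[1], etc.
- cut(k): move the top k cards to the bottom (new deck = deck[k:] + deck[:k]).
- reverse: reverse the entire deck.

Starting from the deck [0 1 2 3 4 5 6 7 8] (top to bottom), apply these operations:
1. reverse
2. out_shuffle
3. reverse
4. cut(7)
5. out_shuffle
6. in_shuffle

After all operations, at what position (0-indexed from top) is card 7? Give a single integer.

After op 1 (reverse): [8 7 6 5 4 3 2 1 0]
After op 2 (out_shuffle): [8 3 7 2 6 1 5 0 4]
After op 3 (reverse): [4 0 5 1 6 2 7 3 8]
After op 4 (cut(7)): [3 8 4 0 5 1 6 2 7]
After op 5 (out_shuffle): [3 1 8 6 4 2 0 7 5]
After op 6 (in_shuffle): [4 3 2 1 0 8 7 6 5]
Card 7 is at position 6.

Answer: 6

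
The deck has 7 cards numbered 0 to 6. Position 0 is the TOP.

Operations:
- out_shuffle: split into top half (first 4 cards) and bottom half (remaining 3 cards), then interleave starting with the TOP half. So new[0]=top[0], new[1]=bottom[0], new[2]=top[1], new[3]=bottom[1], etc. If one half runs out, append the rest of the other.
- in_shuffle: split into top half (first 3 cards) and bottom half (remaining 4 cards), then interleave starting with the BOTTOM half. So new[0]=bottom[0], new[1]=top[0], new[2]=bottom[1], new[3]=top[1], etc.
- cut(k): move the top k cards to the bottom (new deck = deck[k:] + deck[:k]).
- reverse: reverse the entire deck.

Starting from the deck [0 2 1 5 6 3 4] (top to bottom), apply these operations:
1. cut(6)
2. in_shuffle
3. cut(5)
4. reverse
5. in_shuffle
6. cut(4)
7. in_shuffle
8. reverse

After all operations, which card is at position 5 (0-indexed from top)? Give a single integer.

After op 1 (cut(6)): [4 0 2 1 5 6 3]
After op 2 (in_shuffle): [1 4 5 0 6 2 3]
After op 3 (cut(5)): [2 3 1 4 5 0 6]
After op 4 (reverse): [6 0 5 4 1 3 2]
After op 5 (in_shuffle): [4 6 1 0 3 5 2]
After op 6 (cut(4)): [3 5 2 4 6 1 0]
After op 7 (in_shuffle): [4 3 6 5 1 2 0]
After op 8 (reverse): [0 2 1 5 6 3 4]
Position 5: card 3.

Answer: 3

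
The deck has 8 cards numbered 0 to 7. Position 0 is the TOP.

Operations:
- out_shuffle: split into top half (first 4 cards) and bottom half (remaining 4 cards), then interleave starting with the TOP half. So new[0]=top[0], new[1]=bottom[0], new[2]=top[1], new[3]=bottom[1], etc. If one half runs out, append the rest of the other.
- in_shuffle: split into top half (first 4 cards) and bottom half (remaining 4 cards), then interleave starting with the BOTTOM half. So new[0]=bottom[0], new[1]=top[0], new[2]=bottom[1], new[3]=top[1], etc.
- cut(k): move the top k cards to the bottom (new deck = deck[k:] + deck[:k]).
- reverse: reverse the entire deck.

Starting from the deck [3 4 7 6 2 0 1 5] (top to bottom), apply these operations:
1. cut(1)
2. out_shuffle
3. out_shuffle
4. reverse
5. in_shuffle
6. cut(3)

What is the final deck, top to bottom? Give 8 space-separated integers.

After op 1 (cut(1)): [4 7 6 2 0 1 5 3]
After op 2 (out_shuffle): [4 0 7 1 6 5 2 3]
After op 3 (out_shuffle): [4 6 0 5 7 2 1 3]
After op 4 (reverse): [3 1 2 7 5 0 6 4]
After op 5 (in_shuffle): [5 3 0 1 6 2 4 7]
After op 6 (cut(3)): [1 6 2 4 7 5 3 0]

Answer: 1 6 2 4 7 5 3 0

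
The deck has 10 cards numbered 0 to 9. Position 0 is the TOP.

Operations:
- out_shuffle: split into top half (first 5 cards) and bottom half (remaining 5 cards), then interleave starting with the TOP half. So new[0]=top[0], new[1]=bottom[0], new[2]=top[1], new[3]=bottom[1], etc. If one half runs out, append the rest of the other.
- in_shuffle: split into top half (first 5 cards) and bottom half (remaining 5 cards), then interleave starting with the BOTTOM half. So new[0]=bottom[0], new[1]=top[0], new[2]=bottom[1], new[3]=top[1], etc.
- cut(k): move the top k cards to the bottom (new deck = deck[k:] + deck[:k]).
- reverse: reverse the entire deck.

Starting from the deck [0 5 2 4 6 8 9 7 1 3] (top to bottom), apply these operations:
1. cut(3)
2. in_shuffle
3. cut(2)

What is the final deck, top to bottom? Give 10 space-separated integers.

Answer: 3 6 0 8 5 9 2 7 1 4

Derivation:
After op 1 (cut(3)): [4 6 8 9 7 1 3 0 5 2]
After op 2 (in_shuffle): [1 4 3 6 0 8 5 9 2 7]
After op 3 (cut(2)): [3 6 0 8 5 9 2 7 1 4]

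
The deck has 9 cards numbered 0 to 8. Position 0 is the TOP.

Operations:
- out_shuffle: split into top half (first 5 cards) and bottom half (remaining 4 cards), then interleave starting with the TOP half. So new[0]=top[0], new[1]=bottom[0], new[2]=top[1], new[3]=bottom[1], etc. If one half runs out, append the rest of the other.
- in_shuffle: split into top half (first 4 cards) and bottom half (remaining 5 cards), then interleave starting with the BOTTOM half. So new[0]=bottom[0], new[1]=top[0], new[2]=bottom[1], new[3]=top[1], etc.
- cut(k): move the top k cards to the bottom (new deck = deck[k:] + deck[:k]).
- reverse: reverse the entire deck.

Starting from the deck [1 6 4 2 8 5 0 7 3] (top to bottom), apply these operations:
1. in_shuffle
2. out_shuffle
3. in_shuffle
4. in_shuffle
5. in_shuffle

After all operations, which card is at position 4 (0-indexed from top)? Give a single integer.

After op 1 (in_shuffle): [8 1 5 6 0 4 7 2 3]
After op 2 (out_shuffle): [8 4 1 7 5 2 6 3 0]
After op 3 (in_shuffle): [5 8 2 4 6 1 3 7 0]
After op 4 (in_shuffle): [6 5 1 8 3 2 7 4 0]
After op 5 (in_shuffle): [3 6 2 5 7 1 4 8 0]
Position 4: card 7.

Answer: 7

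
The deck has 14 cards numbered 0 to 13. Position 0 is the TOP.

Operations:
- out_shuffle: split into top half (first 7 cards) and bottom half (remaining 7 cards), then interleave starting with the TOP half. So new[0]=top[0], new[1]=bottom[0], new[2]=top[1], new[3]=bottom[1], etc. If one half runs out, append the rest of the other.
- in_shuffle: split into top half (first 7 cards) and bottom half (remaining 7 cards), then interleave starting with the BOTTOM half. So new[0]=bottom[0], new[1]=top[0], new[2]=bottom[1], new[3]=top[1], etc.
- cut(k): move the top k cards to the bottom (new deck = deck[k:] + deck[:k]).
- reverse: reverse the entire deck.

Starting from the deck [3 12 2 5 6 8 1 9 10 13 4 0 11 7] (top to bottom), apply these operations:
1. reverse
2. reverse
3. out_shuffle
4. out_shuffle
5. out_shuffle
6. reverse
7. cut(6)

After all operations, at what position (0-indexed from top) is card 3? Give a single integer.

After op 1 (reverse): [7 11 0 4 13 10 9 1 8 6 5 2 12 3]
After op 2 (reverse): [3 12 2 5 6 8 1 9 10 13 4 0 11 7]
After op 3 (out_shuffle): [3 9 12 10 2 13 5 4 6 0 8 11 1 7]
After op 4 (out_shuffle): [3 4 9 6 12 0 10 8 2 11 13 1 5 7]
After op 5 (out_shuffle): [3 8 4 2 9 11 6 13 12 1 0 5 10 7]
After op 6 (reverse): [7 10 5 0 1 12 13 6 11 9 2 4 8 3]
After op 7 (cut(6)): [13 6 11 9 2 4 8 3 7 10 5 0 1 12]
Card 3 is at position 7.

Answer: 7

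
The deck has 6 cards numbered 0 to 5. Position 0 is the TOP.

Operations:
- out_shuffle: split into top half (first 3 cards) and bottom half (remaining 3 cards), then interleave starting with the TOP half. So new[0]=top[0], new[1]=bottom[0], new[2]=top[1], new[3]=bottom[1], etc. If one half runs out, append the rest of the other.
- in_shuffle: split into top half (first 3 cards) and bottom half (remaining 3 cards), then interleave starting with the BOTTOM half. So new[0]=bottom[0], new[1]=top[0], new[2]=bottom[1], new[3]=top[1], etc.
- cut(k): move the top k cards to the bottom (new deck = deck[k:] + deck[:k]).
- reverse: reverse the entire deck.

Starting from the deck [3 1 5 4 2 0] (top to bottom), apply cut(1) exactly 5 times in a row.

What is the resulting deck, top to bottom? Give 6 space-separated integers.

Answer: 0 3 1 5 4 2

Derivation:
After op 1 (cut(1)): [1 5 4 2 0 3]
After op 2 (cut(1)): [5 4 2 0 3 1]
After op 3 (cut(1)): [4 2 0 3 1 5]
After op 4 (cut(1)): [2 0 3 1 5 4]
After op 5 (cut(1)): [0 3 1 5 4 2]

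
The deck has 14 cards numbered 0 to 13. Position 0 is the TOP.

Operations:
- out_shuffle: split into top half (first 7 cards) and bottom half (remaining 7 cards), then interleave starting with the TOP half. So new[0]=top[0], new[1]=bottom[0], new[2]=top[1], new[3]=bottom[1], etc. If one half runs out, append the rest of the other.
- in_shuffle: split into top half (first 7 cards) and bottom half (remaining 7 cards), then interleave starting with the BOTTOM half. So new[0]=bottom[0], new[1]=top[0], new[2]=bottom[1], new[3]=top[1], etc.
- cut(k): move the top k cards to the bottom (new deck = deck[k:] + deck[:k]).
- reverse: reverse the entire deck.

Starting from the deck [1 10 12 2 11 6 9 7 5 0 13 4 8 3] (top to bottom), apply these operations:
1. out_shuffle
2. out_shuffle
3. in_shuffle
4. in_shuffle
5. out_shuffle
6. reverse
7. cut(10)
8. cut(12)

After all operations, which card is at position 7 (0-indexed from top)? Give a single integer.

After op 1 (out_shuffle): [1 7 10 5 12 0 2 13 11 4 6 8 9 3]
After op 2 (out_shuffle): [1 13 7 11 10 4 5 6 12 8 0 9 2 3]
After op 3 (in_shuffle): [6 1 12 13 8 7 0 11 9 10 2 4 3 5]
After op 4 (in_shuffle): [11 6 9 1 10 12 2 13 4 8 3 7 5 0]
After op 5 (out_shuffle): [11 13 6 4 9 8 1 3 10 7 12 5 2 0]
After op 6 (reverse): [0 2 5 12 7 10 3 1 8 9 4 6 13 11]
After op 7 (cut(10)): [4 6 13 11 0 2 5 12 7 10 3 1 8 9]
After op 8 (cut(12)): [8 9 4 6 13 11 0 2 5 12 7 10 3 1]
Position 7: card 2.

Answer: 2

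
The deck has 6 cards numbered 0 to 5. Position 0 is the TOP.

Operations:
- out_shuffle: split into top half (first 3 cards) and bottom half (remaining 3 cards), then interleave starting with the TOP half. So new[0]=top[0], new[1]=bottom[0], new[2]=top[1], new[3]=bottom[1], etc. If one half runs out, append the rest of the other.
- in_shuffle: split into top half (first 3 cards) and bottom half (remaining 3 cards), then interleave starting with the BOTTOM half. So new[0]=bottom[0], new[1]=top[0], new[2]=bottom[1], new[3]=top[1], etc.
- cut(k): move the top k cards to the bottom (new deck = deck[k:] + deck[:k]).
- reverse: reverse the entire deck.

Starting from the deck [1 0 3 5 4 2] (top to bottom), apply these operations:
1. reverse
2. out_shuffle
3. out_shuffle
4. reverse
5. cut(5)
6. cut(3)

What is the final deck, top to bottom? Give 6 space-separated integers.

After op 1 (reverse): [2 4 5 3 0 1]
After op 2 (out_shuffle): [2 3 4 0 5 1]
After op 3 (out_shuffle): [2 0 3 5 4 1]
After op 4 (reverse): [1 4 5 3 0 2]
After op 5 (cut(5)): [2 1 4 5 3 0]
After op 6 (cut(3)): [5 3 0 2 1 4]

Answer: 5 3 0 2 1 4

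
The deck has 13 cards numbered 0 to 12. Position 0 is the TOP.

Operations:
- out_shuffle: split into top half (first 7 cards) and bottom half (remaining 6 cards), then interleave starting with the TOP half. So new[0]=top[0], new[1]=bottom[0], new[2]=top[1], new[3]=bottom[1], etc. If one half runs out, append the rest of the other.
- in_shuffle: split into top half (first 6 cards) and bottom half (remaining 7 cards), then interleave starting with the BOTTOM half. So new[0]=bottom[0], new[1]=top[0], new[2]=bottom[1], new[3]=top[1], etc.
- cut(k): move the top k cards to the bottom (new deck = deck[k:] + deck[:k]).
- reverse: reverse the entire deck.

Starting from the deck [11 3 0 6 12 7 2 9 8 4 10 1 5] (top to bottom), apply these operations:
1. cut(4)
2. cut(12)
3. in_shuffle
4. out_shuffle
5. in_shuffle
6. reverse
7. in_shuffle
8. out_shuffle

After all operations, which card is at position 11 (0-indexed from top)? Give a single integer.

After op 1 (cut(4)): [12 7 2 9 8 4 10 1 5 11 3 0 6]
After op 2 (cut(12)): [6 12 7 2 9 8 4 10 1 5 11 3 0]
After op 3 (in_shuffle): [4 6 10 12 1 7 5 2 11 9 3 8 0]
After op 4 (out_shuffle): [4 2 6 11 10 9 12 3 1 8 7 0 5]
After op 5 (in_shuffle): [12 4 3 2 1 6 8 11 7 10 0 9 5]
After op 6 (reverse): [5 9 0 10 7 11 8 6 1 2 3 4 12]
After op 7 (in_shuffle): [8 5 6 9 1 0 2 10 3 7 4 11 12]
After op 8 (out_shuffle): [8 10 5 3 6 7 9 4 1 11 0 12 2]
Position 11: card 12.

Answer: 12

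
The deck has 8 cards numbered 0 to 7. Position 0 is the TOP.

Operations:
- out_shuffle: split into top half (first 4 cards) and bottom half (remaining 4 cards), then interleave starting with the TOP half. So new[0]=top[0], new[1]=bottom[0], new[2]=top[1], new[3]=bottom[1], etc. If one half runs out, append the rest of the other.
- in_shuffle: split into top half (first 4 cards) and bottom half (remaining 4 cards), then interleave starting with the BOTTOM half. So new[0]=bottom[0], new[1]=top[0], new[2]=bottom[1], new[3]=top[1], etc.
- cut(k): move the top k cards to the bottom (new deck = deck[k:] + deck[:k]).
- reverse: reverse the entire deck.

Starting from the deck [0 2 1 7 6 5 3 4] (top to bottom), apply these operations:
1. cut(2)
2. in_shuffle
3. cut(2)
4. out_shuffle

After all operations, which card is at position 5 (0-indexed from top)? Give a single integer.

Answer: 3

Derivation:
After op 1 (cut(2)): [1 7 6 5 3 4 0 2]
After op 2 (in_shuffle): [3 1 4 7 0 6 2 5]
After op 3 (cut(2)): [4 7 0 6 2 5 3 1]
After op 4 (out_shuffle): [4 2 7 5 0 3 6 1]
Position 5: card 3.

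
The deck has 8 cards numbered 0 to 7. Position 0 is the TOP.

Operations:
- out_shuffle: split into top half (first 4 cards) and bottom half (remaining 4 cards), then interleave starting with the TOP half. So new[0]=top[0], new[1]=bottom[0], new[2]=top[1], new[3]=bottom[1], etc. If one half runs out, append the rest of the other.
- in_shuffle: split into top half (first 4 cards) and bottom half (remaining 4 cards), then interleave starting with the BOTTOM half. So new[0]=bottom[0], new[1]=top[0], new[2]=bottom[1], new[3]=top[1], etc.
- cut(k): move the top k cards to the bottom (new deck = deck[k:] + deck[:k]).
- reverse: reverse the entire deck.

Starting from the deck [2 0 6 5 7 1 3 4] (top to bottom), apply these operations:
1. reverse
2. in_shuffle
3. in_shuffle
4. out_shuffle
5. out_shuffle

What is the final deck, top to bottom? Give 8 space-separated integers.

Answer: 0 1 2 7 5 4 6 3

Derivation:
After op 1 (reverse): [4 3 1 7 5 6 0 2]
After op 2 (in_shuffle): [5 4 6 3 0 1 2 7]
After op 3 (in_shuffle): [0 5 1 4 2 6 7 3]
After op 4 (out_shuffle): [0 2 5 6 1 7 4 3]
After op 5 (out_shuffle): [0 1 2 7 5 4 6 3]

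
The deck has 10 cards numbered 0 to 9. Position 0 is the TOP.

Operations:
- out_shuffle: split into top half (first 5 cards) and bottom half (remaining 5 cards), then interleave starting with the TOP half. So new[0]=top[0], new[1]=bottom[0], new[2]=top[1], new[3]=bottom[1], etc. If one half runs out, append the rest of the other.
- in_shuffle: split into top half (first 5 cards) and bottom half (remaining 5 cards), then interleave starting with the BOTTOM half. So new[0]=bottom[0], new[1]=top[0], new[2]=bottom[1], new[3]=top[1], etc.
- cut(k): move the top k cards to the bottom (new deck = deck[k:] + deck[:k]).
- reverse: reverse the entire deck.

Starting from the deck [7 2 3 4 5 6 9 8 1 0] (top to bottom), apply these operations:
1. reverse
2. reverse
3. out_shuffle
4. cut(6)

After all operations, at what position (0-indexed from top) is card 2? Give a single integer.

Answer: 6

Derivation:
After op 1 (reverse): [0 1 8 9 6 5 4 3 2 7]
After op 2 (reverse): [7 2 3 4 5 6 9 8 1 0]
After op 3 (out_shuffle): [7 6 2 9 3 8 4 1 5 0]
After op 4 (cut(6)): [4 1 5 0 7 6 2 9 3 8]
Card 2 is at position 6.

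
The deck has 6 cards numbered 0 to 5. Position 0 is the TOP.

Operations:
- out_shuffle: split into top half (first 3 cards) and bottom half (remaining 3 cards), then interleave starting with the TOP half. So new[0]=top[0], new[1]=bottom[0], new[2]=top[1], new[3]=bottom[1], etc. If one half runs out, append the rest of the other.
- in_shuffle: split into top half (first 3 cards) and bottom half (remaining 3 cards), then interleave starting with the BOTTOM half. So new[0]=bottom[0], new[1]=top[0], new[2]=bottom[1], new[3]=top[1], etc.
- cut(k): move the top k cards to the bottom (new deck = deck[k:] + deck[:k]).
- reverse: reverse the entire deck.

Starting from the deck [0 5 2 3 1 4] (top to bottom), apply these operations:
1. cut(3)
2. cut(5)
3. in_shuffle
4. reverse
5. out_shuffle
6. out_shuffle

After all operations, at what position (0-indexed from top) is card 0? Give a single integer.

After op 1 (cut(3)): [3 1 4 0 5 2]
After op 2 (cut(5)): [2 3 1 4 0 5]
After op 3 (in_shuffle): [4 2 0 3 5 1]
After op 4 (reverse): [1 5 3 0 2 4]
After op 5 (out_shuffle): [1 0 5 2 3 4]
After op 6 (out_shuffle): [1 2 0 3 5 4]
Card 0 is at position 2.

Answer: 2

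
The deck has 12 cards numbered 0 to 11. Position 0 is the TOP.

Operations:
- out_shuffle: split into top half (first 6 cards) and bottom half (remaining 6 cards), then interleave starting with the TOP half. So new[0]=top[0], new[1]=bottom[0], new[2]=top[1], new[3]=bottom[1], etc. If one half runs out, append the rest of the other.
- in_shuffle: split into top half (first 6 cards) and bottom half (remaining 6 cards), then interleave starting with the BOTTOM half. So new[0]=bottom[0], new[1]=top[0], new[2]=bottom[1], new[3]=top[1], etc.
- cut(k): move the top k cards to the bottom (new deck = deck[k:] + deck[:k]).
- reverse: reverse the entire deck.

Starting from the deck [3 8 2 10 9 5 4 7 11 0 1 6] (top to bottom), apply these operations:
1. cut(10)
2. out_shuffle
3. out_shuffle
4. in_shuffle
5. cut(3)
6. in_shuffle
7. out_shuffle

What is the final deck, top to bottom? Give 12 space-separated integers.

After op 1 (cut(10)): [1 6 3 8 2 10 9 5 4 7 11 0]
After op 2 (out_shuffle): [1 9 6 5 3 4 8 7 2 11 10 0]
After op 3 (out_shuffle): [1 8 9 7 6 2 5 11 3 10 4 0]
After op 4 (in_shuffle): [5 1 11 8 3 9 10 7 4 6 0 2]
After op 5 (cut(3)): [8 3 9 10 7 4 6 0 2 5 1 11]
After op 6 (in_shuffle): [6 8 0 3 2 9 5 10 1 7 11 4]
After op 7 (out_shuffle): [6 5 8 10 0 1 3 7 2 11 9 4]

Answer: 6 5 8 10 0 1 3 7 2 11 9 4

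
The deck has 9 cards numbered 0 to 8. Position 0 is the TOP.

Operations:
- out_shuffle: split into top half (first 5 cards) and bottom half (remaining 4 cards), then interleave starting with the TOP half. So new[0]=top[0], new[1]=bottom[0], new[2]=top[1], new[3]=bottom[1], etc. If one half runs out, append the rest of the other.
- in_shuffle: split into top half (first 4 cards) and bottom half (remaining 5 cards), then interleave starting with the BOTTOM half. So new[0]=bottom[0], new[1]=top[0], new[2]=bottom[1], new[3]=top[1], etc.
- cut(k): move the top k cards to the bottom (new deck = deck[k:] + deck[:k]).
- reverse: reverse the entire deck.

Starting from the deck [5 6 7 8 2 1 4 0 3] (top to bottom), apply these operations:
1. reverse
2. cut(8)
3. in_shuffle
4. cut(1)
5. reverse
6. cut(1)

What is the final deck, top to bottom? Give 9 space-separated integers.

Answer: 6 4 7 0 8 3 2 5 1

Derivation:
After op 1 (reverse): [3 0 4 1 2 8 7 6 5]
After op 2 (cut(8)): [5 3 0 4 1 2 8 7 6]
After op 3 (in_shuffle): [1 5 2 3 8 0 7 4 6]
After op 4 (cut(1)): [5 2 3 8 0 7 4 6 1]
After op 5 (reverse): [1 6 4 7 0 8 3 2 5]
After op 6 (cut(1)): [6 4 7 0 8 3 2 5 1]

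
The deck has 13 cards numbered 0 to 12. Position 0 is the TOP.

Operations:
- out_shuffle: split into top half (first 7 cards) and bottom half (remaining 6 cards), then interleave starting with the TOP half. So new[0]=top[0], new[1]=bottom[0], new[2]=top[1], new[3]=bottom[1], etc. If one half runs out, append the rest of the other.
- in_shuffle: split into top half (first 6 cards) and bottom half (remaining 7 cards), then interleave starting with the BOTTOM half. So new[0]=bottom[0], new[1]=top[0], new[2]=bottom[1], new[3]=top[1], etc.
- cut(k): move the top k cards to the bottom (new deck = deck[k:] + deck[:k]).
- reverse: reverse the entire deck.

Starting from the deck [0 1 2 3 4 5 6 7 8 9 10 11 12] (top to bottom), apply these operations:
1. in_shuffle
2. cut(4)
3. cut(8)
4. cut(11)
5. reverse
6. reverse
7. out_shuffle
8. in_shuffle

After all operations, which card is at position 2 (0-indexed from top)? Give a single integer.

After op 1 (in_shuffle): [6 0 7 1 8 2 9 3 10 4 11 5 12]
After op 2 (cut(4)): [8 2 9 3 10 4 11 5 12 6 0 7 1]
After op 3 (cut(8)): [12 6 0 7 1 8 2 9 3 10 4 11 5]
After op 4 (cut(11)): [11 5 12 6 0 7 1 8 2 9 3 10 4]
After op 5 (reverse): [4 10 3 9 2 8 1 7 0 6 12 5 11]
After op 6 (reverse): [11 5 12 6 0 7 1 8 2 9 3 10 4]
After op 7 (out_shuffle): [11 8 5 2 12 9 6 3 0 10 7 4 1]
After op 8 (in_shuffle): [6 11 3 8 0 5 10 2 7 12 4 9 1]
Position 2: card 3.

Answer: 3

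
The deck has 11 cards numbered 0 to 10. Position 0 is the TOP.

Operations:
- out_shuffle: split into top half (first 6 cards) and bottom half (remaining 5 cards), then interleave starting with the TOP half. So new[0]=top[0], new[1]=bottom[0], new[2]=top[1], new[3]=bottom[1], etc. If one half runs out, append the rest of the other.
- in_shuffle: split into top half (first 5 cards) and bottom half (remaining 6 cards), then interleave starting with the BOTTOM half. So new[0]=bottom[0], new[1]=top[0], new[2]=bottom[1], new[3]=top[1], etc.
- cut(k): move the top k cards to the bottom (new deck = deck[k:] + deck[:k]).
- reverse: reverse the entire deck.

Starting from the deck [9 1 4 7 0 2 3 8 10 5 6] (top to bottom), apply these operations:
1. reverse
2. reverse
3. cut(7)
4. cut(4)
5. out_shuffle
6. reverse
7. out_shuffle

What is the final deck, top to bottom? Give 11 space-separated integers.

After op 1 (reverse): [6 5 10 8 3 2 0 7 4 1 9]
After op 2 (reverse): [9 1 4 7 0 2 3 8 10 5 6]
After op 3 (cut(7)): [8 10 5 6 9 1 4 7 0 2 3]
After op 4 (cut(4)): [9 1 4 7 0 2 3 8 10 5 6]
After op 5 (out_shuffle): [9 3 1 8 4 10 7 5 0 6 2]
After op 6 (reverse): [2 6 0 5 7 10 4 8 1 3 9]
After op 7 (out_shuffle): [2 4 6 8 0 1 5 3 7 9 10]

Answer: 2 4 6 8 0 1 5 3 7 9 10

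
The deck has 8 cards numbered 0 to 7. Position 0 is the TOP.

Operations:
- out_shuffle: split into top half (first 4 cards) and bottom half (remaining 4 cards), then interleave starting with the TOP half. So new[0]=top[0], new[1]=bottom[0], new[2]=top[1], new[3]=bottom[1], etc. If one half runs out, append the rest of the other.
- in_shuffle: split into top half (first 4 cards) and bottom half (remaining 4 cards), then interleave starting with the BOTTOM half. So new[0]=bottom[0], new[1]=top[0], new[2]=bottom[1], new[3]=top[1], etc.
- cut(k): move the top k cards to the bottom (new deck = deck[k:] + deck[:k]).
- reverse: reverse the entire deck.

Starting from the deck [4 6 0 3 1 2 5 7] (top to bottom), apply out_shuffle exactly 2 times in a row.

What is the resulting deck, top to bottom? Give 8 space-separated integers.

After op 1 (out_shuffle): [4 1 6 2 0 5 3 7]
After op 2 (out_shuffle): [4 0 1 5 6 3 2 7]

Answer: 4 0 1 5 6 3 2 7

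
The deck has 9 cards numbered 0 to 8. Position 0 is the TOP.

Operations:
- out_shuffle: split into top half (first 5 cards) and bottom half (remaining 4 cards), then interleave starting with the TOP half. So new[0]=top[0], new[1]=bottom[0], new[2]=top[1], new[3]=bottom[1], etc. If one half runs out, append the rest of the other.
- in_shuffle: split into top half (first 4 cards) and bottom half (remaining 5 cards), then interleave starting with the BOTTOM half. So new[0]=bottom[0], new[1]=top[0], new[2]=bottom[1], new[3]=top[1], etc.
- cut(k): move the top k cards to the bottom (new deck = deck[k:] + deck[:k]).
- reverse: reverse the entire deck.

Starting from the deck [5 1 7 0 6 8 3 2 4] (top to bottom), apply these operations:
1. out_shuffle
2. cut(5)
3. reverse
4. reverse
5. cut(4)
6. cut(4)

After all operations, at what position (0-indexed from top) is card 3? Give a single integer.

Answer: 8

Derivation:
After op 1 (out_shuffle): [5 8 1 3 7 2 0 4 6]
After op 2 (cut(5)): [2 0 4 6 5 8 1 3 7]
After op 3 (reverse): [7 3 1 8 5 6 4 0 2]
After op 4 (reverse): [2 0 4 6 5 8 1 3 7]
After op 5 (cut(4)): [5 8 1 3 7 2 0 4 6]
After op 6 (cut(4)): [7 2 0 4 6 5 8 1 3]
Card 3 is at position 8.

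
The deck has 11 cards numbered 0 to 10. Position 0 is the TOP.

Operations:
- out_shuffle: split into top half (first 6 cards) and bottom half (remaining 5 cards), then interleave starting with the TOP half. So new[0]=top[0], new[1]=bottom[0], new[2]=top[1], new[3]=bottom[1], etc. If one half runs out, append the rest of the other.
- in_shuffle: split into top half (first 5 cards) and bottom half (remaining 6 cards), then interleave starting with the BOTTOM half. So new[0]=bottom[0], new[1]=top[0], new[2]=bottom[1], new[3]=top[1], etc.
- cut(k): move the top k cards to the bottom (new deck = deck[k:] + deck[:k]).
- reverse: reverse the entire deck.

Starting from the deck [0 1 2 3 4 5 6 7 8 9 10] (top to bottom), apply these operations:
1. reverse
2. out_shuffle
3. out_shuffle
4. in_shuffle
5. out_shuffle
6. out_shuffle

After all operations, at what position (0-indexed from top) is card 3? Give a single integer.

Answer: 8

Derivation:
After op 1 (reverse): [10 9 8 7 6 5 4 3 2 1 0]
After op 2 (out_shuffle): [10 4 9 3 8 2 7 1 6 0 5]
After op 3 (out_shuffle): [10 7 4 1 9 6 3 0 8 5 2]
After op 4 (in_shuffle): [6 10 3 7 0 4 8 1 5 9 2]
After op 5 (out_shuffle): [6 8 10 1 3 5 7 9 0 2 4]
After op 6 (out_shuffle): [6 7 8 9 10 0 1 2 3 4 5]
Card 3 is at position 8.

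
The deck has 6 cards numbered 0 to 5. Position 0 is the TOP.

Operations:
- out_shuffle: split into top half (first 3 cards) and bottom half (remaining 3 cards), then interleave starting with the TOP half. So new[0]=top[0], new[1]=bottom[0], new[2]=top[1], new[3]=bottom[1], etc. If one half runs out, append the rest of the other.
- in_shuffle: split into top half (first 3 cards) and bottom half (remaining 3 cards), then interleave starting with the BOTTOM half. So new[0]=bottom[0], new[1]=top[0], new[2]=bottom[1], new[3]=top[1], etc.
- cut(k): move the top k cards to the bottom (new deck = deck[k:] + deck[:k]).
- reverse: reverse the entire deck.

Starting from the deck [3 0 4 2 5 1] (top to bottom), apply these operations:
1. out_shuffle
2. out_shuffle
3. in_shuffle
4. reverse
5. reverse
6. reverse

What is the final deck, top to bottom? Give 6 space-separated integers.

Answer: 2 1 5 0 3 4

Derivation:
After op 1 (out_shuffle): [3 2 0 5 4 1]
After op 2 (out_shuffle): [3 5 2 4 0 1]
After op 3 (in_shuffle): [4 3 0 5 1 2]
After op 4 (reverse): [2 1 5 0 3 4]
After op 5 (reverse): [4 3 0 5 1 2]
After op 6 (reverse): [2 1 5 0 3 4]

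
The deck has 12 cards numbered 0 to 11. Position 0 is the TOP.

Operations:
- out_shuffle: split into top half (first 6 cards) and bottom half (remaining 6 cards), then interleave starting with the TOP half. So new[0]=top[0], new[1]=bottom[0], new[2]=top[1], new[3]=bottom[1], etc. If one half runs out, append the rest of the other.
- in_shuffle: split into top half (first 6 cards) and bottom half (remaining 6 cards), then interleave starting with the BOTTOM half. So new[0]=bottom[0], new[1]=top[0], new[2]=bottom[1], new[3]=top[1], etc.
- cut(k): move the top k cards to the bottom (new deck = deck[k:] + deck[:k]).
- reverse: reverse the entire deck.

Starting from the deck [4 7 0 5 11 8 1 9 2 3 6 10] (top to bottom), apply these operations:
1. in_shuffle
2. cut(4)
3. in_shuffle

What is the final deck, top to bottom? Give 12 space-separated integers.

After op 1 (in_shuffle): [1 4 9 7 2 0 3 5 6 11 10 8]
After op 2 (cut(4)): [2 0 3 5 6 11 10 8 1 4 9 7]
After op 3 (in_shuffle): [10 2 8 0 1 3 4 5 9 6 7 11]

Answer: 10 2 8 0 1 3 4 5 9 6 7 11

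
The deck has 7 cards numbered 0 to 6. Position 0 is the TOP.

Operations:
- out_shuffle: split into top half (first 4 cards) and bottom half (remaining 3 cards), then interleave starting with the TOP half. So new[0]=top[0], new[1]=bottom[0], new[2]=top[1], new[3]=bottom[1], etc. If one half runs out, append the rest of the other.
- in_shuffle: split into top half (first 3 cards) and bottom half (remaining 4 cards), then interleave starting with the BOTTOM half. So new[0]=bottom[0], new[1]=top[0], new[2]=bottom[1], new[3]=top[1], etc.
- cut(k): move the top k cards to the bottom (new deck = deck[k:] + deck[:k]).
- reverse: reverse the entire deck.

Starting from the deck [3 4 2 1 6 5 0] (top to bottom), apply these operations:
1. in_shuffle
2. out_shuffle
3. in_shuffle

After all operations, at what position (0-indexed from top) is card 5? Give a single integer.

Answer: 3

Derivation:
After op 1 (in_shuffle): [1 3 6 4 5 2 0]
After op 2 (out_shuffle): [1 5 3 2 6 0 4]
After op 3 (in_shuffle): [2 1 6 5 0 3 4]
Card 5 is at position 3.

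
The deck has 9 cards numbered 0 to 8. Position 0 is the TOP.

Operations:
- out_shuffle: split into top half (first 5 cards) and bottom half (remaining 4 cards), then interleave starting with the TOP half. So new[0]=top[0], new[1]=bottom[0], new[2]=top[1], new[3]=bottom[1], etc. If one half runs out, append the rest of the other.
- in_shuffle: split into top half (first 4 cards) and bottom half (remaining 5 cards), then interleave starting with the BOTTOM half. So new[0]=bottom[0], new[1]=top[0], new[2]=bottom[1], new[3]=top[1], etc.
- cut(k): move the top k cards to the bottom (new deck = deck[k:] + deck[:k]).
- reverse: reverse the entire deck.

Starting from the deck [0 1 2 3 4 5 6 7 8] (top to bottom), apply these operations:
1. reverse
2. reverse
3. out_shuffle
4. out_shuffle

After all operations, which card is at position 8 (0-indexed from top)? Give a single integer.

After op 1 (reverse): [8 7 6 5 4 3 2 1 0]
After op 2 (reverse): [0 1 2 3 4 5 6 7 8]
After op 3 (out_shuffle): [0 5 1 6 2 7 3 8 4]
After op 4 (out_shuffle): [0 7 5 3 1 8 6 4 2]
Position 8: card 2.

Answer: 2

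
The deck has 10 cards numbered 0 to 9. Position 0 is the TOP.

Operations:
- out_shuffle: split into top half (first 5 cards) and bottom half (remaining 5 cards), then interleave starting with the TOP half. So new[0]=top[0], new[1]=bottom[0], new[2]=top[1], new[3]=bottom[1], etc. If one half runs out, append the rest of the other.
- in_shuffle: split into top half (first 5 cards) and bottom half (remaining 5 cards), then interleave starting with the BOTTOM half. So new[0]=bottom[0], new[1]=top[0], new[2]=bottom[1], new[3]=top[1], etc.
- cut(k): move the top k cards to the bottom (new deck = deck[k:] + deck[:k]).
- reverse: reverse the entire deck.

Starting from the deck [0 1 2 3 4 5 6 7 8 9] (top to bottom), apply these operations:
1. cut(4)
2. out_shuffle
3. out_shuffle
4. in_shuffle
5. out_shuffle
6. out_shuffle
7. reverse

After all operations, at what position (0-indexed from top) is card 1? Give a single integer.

Answer: 6

Derivation:
After op 1 (cut(4)): [4 5 6 7 8 9 0 1 2 3]
After op 2 (out_shuffle): [4 9 5 0 6 1 7 2 8 3]
After op 3 (out_shuffle): [4 1 9 7 5 2 0 8 6 3]
After op 4 (in_shuffle): [2 4 0 1 8 9 6 7 3 5]
After op 5 (out_shuffle): [2 9 4 6 0 7 1 3 8 5]
After op 6 (out_shuffle): [2 7 9 1 4 3 6 8 0 5]
After op 7 (reverse): [5 0 8 6 3 4 1 9 7 2]
Card 1 is at position 6.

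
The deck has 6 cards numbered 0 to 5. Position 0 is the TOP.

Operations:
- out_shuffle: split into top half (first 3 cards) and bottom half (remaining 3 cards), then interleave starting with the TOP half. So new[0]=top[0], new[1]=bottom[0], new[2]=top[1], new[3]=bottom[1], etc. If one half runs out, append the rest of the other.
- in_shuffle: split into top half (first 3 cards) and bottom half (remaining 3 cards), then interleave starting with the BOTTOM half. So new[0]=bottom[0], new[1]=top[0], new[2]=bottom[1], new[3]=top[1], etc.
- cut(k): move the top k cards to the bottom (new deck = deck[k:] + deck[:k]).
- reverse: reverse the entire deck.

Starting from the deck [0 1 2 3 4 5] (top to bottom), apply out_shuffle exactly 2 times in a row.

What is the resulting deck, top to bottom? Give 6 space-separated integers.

After op 1 (out_shuffle): [0 3 1 4 2 5]
After op 2 (out_shuffle): [0 4 3 2 1 5]

Answer: 0 4 3 2 1 5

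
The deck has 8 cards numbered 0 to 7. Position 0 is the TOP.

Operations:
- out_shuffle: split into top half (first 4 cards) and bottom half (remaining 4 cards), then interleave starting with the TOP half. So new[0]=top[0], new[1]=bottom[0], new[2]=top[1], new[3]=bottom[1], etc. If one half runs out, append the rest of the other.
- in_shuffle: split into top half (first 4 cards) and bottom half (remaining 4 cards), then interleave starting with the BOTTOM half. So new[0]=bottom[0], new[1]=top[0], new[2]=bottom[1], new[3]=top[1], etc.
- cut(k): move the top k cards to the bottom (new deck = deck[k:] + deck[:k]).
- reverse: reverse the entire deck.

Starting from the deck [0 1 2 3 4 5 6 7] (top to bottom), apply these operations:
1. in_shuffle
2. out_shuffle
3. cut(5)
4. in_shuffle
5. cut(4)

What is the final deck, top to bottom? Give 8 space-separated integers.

After op 1 (in_shuffle): [4 0 5 1 6 2 7 3]
After op 2 (out_shuffle): [4 6 0 2 5 7 1 3]
After op 3 (cut(5)): [7 1 3 4 6 0 2 5]
After op 4 (in_shuffle): [6 7 0 1 2 3 5 4]
After op 5 (cut(4)): [2 3 5 4 6 7 0 1]

Answer: 2 3 5 4 6 7 0 1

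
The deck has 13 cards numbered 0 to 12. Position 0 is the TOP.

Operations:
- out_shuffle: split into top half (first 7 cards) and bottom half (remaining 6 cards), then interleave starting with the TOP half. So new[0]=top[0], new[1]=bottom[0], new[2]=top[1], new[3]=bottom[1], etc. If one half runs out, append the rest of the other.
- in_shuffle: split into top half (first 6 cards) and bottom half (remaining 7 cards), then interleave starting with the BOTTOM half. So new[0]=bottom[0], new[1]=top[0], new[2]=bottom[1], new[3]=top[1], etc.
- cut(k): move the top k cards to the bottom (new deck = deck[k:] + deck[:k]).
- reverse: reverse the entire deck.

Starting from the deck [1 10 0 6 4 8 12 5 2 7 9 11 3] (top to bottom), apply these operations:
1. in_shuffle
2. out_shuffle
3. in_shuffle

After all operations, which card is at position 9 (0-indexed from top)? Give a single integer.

After op 1 (in_shuffle): [12 1 5 10 2 0 7 6 9 4 11 8 3]
After op 2 (out_shuffle): [12 6 1 9 5 4 10 11 2 8 0 3 7]
After op 3 (in_shuffle): [10 12 11 6 2 1 8 9 0 5 3 4 7]
Position 9: card 5.

Answer: 5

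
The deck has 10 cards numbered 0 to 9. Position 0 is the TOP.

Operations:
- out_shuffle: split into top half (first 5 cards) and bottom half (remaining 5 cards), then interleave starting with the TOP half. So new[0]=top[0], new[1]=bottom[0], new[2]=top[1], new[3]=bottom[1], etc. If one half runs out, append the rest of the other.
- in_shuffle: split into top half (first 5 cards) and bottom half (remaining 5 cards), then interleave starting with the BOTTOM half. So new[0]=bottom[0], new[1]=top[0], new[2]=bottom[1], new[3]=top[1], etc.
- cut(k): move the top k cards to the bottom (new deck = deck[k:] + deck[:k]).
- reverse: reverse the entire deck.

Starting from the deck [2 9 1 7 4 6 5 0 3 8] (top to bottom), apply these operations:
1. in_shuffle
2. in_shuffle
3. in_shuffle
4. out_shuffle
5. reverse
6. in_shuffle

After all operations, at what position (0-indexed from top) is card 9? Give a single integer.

After op 1 (in_shuffle): [6 2 5 9 0 1 3 7 8 4]
After op 2 (in_shuffle): [1 6 3 2 7 5 8 9 4 0]
After op 3 (in_shuffle): [5 1 8 6 9 3 4 2 0 7]
After op 4 (out_shuffle): [5 3 1 4 8 2 6 0 9 7]
After op 5 (reverse): [7 9 0 6 2 8 4 1 3 5]
After op 6 (in_shuffle): [8 7 4 9 1 0 3 6 5 2]
Card 9 is at position 3.

Answer: 3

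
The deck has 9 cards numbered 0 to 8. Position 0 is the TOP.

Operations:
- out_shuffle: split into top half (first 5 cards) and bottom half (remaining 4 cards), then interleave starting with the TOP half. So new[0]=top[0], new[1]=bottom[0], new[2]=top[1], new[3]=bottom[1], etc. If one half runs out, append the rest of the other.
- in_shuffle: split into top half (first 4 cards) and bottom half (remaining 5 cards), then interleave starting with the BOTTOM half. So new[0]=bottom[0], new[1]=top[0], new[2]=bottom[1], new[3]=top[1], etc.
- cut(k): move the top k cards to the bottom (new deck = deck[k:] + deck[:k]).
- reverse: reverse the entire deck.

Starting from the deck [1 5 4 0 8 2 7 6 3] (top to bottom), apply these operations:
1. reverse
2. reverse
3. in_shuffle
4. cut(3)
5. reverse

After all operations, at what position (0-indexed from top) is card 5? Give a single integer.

After op 1 (reverse): [3 6 7 2 8 0 4 5 1]
After op 2 (reverse): [1 5 4 0 8 2 7 6 3]
After op 3 (in_shuffle): [8 1 2 5 7 4 6 0 3]
After op 4 (cut(3)): [5 7 4 6 0 3 8 1 2]
After op 5 (reverse): [2 1 8 3 0 6 4 7 5]
Card 5 is at position 8.

Answer: 8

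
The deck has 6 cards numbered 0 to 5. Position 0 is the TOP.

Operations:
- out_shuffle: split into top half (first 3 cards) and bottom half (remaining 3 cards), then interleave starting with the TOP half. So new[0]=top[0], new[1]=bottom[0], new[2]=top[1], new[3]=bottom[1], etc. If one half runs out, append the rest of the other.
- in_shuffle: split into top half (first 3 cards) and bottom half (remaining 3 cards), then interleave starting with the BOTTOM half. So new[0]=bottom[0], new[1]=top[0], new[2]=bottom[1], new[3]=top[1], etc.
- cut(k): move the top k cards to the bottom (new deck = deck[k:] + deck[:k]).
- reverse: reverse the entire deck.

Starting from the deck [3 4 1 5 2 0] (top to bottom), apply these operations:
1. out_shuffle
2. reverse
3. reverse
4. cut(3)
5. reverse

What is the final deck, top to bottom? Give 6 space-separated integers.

Answer: 4 5 3 0 1 2

Derivation:
After op 1 (out_shuffle): [3 5 4 2 1 0]
After op 2 (reverse): [0 1 2 4 5 3]
After op 3 (reverse): [3 5 4 2 1 0]
After op 4 (cut(3)): [2 1 0 3 5 4]
After op 5 (reverse): [4 5 3 0 1 2]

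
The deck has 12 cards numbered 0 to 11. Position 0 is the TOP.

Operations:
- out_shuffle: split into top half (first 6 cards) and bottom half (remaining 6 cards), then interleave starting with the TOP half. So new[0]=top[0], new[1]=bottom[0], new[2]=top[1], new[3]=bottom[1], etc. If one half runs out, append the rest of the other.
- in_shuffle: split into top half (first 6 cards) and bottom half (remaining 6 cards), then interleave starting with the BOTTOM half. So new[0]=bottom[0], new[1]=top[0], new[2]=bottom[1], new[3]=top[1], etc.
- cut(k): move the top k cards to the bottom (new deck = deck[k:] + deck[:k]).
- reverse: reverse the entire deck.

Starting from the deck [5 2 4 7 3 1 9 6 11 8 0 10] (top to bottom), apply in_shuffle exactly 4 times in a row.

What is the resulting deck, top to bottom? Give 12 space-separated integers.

Answer: 11 3 5 8 1 2 0 9 4 10 6 7

Derivation:
After op 1 (in_shuffle): [9 5 6 2 11 4 8 7 0 3 10 1]
After op 2 (in_shuffle): [8 9 7 5 0 6 3 2 10 11 1 4]
After op 3 (in_shuffle): [3 8 2 9 10 7 11 5 1 0 4 6]
After op 4 (in_shuffle): [11 3 5 8 1 2 0 9 4 10 6 7]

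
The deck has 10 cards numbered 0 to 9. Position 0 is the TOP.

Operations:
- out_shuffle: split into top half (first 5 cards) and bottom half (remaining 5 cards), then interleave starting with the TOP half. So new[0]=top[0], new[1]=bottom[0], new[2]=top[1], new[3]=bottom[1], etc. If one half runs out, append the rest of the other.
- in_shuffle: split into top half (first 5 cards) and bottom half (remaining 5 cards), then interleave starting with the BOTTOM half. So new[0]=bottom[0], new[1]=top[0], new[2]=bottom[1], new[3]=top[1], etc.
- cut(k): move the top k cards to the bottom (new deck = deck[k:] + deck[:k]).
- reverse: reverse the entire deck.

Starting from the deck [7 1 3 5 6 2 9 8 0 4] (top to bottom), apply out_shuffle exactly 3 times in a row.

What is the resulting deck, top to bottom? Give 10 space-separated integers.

After op 1 (out_shuffle): [7 2 1 9 3 8 5 0 6 4]
After op 2 (out_shuffle): [7 8 2 5 1 0 9 6 3 4]
After op 3 (out_shuffle): [7 0 8 9 2 6 5 3 1 4]

Answer: 7 0 8 9 2 6 5 3 1 4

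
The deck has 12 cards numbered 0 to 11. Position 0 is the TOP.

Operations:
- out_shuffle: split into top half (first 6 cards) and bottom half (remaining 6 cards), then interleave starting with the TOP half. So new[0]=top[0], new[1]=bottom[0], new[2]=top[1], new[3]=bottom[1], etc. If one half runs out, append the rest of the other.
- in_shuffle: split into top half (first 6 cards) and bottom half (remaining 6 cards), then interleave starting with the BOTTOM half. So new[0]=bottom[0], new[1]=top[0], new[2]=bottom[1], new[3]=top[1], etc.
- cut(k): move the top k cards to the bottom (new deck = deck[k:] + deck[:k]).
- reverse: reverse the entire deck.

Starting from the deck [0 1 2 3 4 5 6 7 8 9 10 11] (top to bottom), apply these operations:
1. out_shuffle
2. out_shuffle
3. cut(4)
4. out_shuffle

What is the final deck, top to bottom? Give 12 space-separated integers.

After op 1 (out_shuffle): [0 6 1 7 2 8 3 9 4 10 5 11]
After op 2 (out_shuffle): [0 3 6 9 1 4 7 10 2 5 8 11]
After op 3 (cut(4)): [1 4 7 10 2 5 8 11 0 3 6 9]
After op 4 (out_shuffle): [1 8 4 11 7 0 10 3 2 6 5 9]

Answer: 1 8 4 11 7 0 10 3 2 6 5 9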